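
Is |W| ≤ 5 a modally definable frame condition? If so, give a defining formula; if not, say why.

If a class were modally definable it would be closed under disjoint unions (Goldblatt–Thomason).
Any modal formula valid on each of 6 disjoint one-world frames is valid on their disjoint union (validity is preserved under disjoint unions). Each one-world frame has |W|=1≤5, but the union has |W|=6.
So no modal formula (or set of formulas) defines exactly the |W|≤5 frames.

Not definable by any modal formula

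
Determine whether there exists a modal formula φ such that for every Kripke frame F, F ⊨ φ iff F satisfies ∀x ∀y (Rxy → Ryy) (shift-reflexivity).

This is a Sahlqvist condition; the T□ axiom □(□r → r) defines it.

Definable; □(□r → r) defines it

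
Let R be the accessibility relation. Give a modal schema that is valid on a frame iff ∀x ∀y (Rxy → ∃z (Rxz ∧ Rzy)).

A defining formula is □□s → □s (the C4 axiom).

□□s → □s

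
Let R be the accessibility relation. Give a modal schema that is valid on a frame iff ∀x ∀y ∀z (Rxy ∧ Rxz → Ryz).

◇q → □◇q

The condition is the Euclidean property. The 5 schema ◇q → □◇q defines it.
Suppose ◇q→□◇q is valid. Take Rxy, Rxz and set V(q)={y}. Then ◇q at x, so □◇q at x, so ◇q at z, so some w with Rzw has q; w=y, i.e. Rzy. By symmetry of the argument, Ryz.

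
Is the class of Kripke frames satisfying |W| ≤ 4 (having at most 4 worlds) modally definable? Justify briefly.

If a class were modally definable it would be closed under disjoint unions (Goldblatt–Thomason).
Any modal formula valid on each of 5 disjoint one-world frames is valid on their disjoint union (validity is preserved under disjoint unions). Each one-world frame has |W|=1≤4, but the union has |W|=5.
Hence having at most 4 worlds is not modally definable.

Not modally definable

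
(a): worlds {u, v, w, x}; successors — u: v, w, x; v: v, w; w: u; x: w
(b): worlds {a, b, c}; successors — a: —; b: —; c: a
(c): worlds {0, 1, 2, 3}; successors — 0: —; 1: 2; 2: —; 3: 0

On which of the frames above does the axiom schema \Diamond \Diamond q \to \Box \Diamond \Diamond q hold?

(b), (c)

Frame correspondent (Sahlqvist): \forall x \forall y \forall z ((x R^2 y \wedge xRz) \to \exists w (y = w \wedge z R^2 w)) — i.e. a generalized confluence (Geach) condition.
(a): fails — uR²u, uRw but no t with u=t and wR²t.
(b): satisfies the condition.
(c): satisfies the condition.
Valid on: (b), (c).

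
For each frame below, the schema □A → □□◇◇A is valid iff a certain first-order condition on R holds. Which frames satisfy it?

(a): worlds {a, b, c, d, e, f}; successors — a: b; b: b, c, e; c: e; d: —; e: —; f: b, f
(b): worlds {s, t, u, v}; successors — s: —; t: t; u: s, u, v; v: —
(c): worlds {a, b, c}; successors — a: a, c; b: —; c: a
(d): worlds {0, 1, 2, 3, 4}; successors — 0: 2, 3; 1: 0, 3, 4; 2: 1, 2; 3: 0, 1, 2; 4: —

(c)

This is the axiom for a generalized confluence (Geach) condition; its first-order frame correspondent is ∀x ∀z (xR²z → ∃w (xRw ∧ zR²w)).
(a): fails — aR²c but no w with aRw and cR²w.
(b): fails — uR²s but no w with uRw and sR²w.
(c): holds.
(d): fails — 2R²4 but no w with 2Rw and 4R²w.
Valid on: (c).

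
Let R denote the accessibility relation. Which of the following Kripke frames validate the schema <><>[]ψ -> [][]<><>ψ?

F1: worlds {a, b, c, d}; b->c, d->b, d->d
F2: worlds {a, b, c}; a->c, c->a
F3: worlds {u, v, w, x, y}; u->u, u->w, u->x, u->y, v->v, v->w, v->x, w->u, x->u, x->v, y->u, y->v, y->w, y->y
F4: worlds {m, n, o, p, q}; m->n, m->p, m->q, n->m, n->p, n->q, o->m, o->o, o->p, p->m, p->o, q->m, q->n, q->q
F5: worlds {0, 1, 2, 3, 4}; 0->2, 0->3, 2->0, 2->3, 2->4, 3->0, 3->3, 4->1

F3, F4

Frame correspondent (Sahlqvist): forall x forall y forall z ((x R^2 y & x R^2 z) -> exists w (yRw & z R^2 w)) — i.e. a generalized confluence (Geach) condition.
F1: fails — dR²b, dR²b but no w with bRw and bR²w.
F2: fails — aR²a, aR²a but no w with aRw and aR²w.
F3: holds.
F4: holds.
F5: fails — 0R²0, 0R²4 but no w with 0Rw and 4R²w.
Valid on: F3, F4.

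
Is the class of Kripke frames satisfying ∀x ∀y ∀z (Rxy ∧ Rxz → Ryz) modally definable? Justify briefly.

This is a Sahlqvist condition; the 5 axiom ◇p → □◇p defines it.

Definable; ◇p → □◇p defines it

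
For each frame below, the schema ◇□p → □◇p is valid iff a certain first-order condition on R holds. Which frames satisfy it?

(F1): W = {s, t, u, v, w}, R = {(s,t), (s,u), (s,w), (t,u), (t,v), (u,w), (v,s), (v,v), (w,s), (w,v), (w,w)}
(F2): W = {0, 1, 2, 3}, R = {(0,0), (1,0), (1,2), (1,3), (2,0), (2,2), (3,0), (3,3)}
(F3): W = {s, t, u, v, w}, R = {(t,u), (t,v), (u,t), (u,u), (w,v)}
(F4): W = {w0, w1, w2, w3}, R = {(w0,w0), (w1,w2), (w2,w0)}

(F2), (F4)

This is the axiom for convergence; its first-order frame correspondent is ∀x ∀y ∀z (Rxy ∧ Rxz → ∃w (Ryw ∧ Rzw)).
(F1): fails — Rsu and Rst but u and t have no common successor.
(F2): satisfies the condition.
(F3): fails — Rtv and Rtv but v and v have no common successor.
(F4): satisfies the condition.
Valid on: (F2), (F4).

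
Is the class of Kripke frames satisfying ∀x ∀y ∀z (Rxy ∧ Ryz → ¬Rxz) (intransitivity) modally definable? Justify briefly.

No

If a class were modally definable it would be closed under surjective bounded morphisms (Goldblatt–Thomason).
The 7-cycle (worlds a,b,c,d,e,f,g with a→b→c→d→e→f→g→a) is intransitive. Mapping every world to a single reflexive point • is a surjective bounded morphism; the reflexive point is not intransitive (R••∧R•• but R••).
So no modal formula (or set of formulas) defines exactly the intransitive frames.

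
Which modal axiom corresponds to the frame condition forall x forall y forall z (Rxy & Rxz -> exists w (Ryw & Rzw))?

◇□p → □◇p

A defining formula is ◇□p → □◇p (the .2 axiom).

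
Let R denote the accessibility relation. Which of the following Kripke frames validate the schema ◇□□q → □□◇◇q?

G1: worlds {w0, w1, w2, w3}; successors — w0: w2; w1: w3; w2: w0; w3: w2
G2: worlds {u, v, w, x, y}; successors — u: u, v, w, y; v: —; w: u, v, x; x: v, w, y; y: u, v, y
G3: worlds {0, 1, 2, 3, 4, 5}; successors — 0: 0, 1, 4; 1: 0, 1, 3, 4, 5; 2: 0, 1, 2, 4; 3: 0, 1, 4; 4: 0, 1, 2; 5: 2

G3

This is the axiom for a generalized confluence (Geach) condition; its first-order frame correspondent is ∀x ∀y ∀z ((xRy ∧ xR²z) → ∃w (yR²w ∧ zR²w)).
G1: fails — w0Rw2, w0R²w0 but no w with w2R²w and w0R²w.
G2: fails — uRu, uR²v but no t with uR²t and vR²t.
G3: condition met.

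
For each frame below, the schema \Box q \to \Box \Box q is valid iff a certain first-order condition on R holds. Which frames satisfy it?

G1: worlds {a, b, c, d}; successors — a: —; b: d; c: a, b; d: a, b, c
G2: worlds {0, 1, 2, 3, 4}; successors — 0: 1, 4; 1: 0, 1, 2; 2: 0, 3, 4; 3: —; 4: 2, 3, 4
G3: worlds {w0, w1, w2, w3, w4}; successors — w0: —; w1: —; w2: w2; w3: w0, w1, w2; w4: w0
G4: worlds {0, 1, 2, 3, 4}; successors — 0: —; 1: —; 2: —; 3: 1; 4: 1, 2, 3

Frame correspondent (Sahlqvist): \forall x \forall y \forall z (Rxy \wedge Ryz \to Rxz) — i.e. transitivity.
G1: fails — Rcb and Rbd but not Rcd.
G2: fails — R10 and R04 but not R14.
G3: satisfies the condition.
G4: satisfies the condition.
Valid on: G3, G4.

G3, G4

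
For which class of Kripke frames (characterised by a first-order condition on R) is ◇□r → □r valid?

Equivalently (dual form): ◇r → □◇r.
Suppose ◇r→□◇r is valid. Take Rxy, Rxz and set V(r)={y}. Then ◇r at x, so □◇r at x, so ◇r at z, so some w with Rzw has r; w=y, i.e. Rzy. By symmetry of the argument, Ryz.
Conversely, on a frame with the Euclidean property the schema holds at every world under every valuation.
Frame condition: ∀x ∀y ∀z (Rxy ∧ Rxz → Ryz).

the Euclidean property: ∀x ∀y ∀z (Rxy ∧ Rxz → Ryz)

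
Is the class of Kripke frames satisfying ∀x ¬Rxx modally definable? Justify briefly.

Modal frame validity is preserved under surjective bounded morphisms.
The 2-cycle (worlds w0,w1 with w0→w1→w0) is irreflexive, and the map sending every world to a single reflexive point • is a surjective bounded morphism (forth: every edge maps to (•,•); back: every world has a successor). So any modal formula valid on the 2-cycle is also valid on the reflexive point, which is not irreflexive.
So the class is not modally definable.

No — not modally definable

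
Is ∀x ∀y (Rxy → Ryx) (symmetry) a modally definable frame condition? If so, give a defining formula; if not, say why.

Definable; r → □◇r defines it

The condition is symmetry. A defining modal formula is r → □◇r.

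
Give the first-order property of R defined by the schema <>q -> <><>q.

This is a Sahlqvist (Geach-type) schema ◇^1□^0q → □^0◇^2q.
First-order correspondent: forall x forall y (xRy -> exists w (y = w & x R^2 w)).

forall x forall y (xRy -> exists w (y = w & x R^2 w))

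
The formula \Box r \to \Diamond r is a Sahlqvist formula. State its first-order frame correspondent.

Suppose □r→◇r is valid. At any x set V(r)=W. Then □r at x, so ◇r at x, so x has a successor.

seriality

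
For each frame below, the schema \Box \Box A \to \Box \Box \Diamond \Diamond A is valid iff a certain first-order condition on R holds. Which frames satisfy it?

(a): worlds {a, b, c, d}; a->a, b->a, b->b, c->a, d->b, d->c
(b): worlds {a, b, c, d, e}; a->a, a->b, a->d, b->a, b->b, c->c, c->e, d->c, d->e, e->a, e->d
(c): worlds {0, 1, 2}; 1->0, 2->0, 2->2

Frame correspondent (Sahlqvist): \forall x \forall z (x R^2 z \to \exists w (x R^2 w \wedge z R^2 w)) — i.e. a generalized confluence (Geach) condition.
(a): holds.
(b): holds.
(c): fails — 2R²0 but no w with 2R²w and 0R²w.

(a), (b)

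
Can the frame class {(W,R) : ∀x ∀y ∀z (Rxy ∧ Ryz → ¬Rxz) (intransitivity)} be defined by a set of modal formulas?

If a class were modally definable it would be closed under surjective bounded morphisms (Goldblatt–Thomason).
The 3-cycle (worlds w0,w1,w2 with w0→w1→w2→w0) is intransitive. Mapping every world to a single reflexive point • is a surjective bounded morphism; the reflexive point is not intransitive (R••∧R•• but R••).
So the class is not modally definable.

Not modally definable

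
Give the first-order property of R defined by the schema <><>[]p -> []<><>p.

This is a Sahlqvist (Geach-type) schema ◇^2□^1p → □^1◇^2p.
First-order correspondent: forall x forall y forall z ((x R^2 y & xRz) -> exists w (yRw & z R^2 w)).

forall x forall y forall z ((x R^2 y & xRz) -> exists w (yRw & z R^2 w))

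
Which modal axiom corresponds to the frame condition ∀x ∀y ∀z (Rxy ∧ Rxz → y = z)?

This is partial functionality; the standard corresponding axiom is CD: ◇q → □q.

◇q → □q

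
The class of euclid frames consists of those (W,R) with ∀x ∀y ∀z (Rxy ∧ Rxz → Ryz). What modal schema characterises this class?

The condition is the Euclidean property. The 5 schema ◇r → □◇r defines it.

◇r → □◇r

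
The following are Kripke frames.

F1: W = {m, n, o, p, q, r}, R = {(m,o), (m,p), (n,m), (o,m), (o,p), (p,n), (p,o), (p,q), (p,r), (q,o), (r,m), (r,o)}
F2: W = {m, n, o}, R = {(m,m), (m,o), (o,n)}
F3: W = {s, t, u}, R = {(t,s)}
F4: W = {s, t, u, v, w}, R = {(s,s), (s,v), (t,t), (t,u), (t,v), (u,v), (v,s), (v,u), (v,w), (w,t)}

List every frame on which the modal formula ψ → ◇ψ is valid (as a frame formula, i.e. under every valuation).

Frame correspondent (Sahlqvist): ∀x Rxx — i.e. reflexivity.
F1: fails — world m does not see itself.
F2: fails — world n does not see itself.
F3: fails — world s does not see itself.
F4: fails — world u does not see itself.
Valid on no frame.

none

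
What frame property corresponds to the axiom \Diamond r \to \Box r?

Partial functionality

This is the CD axiom.
It corresponds to partial functionality: \forall x \forall y \forall z (Rxy \wedge Rxz \to y = z).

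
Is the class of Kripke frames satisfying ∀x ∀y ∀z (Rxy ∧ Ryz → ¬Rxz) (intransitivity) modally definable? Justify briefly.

If a class were modally definable it would be closed under surjective bounded morphisms (Goldblatt–Thomason).
The 7-cycle (worlds w0,w1,w2,w3,w4,w5,w6 with w0→w1→w2→w3→w4→w5→w6→w0) is intransitive. Mapping every world to a single reflexive point • is a surjective bounded morphism; the reflexive point is not intransitive (R••∧R•• but R••).
So no modal formula (or set of formulas) defines exactly the intransitive frames.

Not modally definable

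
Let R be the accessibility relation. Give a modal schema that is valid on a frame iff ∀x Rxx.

The condition is reflexivity. The T schema □ψ → ψ defines it.
Suppose □ψ→ψ is valid. At any x set V(ψ)={w : Rxw}. Then □ψ holds at x, so ψ holds at x, i.e. Rxx.

□ψ → ψ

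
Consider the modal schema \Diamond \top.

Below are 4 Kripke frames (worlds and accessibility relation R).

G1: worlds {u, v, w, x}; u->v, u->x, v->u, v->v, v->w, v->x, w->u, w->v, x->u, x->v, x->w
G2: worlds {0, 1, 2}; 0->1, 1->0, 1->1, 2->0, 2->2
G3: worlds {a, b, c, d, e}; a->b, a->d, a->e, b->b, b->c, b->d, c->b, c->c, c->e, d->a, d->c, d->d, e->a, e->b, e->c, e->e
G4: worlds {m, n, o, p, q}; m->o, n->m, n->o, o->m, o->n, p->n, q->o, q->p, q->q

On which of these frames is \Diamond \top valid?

This is the axiom for seriality; its first-order frame correspondent is \forall x \exists y Rxy.
G1: ✓.
G2: ✓.
G3: ✓.
G4: ✓.

G1, G2, G3, G4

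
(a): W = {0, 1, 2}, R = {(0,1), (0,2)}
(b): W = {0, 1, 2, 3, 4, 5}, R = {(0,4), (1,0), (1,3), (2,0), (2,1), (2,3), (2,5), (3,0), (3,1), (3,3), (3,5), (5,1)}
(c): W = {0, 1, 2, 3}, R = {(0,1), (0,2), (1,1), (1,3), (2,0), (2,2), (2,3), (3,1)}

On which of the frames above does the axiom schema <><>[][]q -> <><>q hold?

(a), (c)

The schema corresponds to a generalized confluence (Geach) condition: forall x forall y (x R^2 y -> exists w (y R^2 w & x R^2 w)).
(a): satisfies the condition.
(b): fails — 1R²0 but no w with 0R²w and 1R²w.
(c): satisfies the condition.
Valid on: (a), (c).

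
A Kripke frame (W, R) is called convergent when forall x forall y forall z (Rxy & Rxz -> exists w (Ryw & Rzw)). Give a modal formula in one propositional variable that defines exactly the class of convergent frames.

◇□q → □◇q

The condition is convergence. The .2 schema ◇□q → □◇q defines it.
Suppose ◇□q→□◇q is valid. Take Rxy, Rxz and set V(q)={w : Ryw}. Then □q at y so ◇□q at x, so □◇q at x, so ◇q at z, giving w with Rzw and Ryw.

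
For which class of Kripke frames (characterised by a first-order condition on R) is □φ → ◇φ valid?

seriality: ∀x ∃y Rxy

Suppose □φ→◇φ is valid. At any x set V(φ)=W. Then □φ at x, so ◇φ at x, so x has a successor.
Conversely, on a frame with seriality the schema holds at every world under every valuation.
So the correspondent is seriality.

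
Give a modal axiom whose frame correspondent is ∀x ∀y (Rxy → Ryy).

This is shift-reflexivity; the standard corresponding axiom is T□: □(□ψ → ψ).
Suppose □(□ψ→ψ) is valid. Take Rxy and set V(ψ)={w : Ryw}. Then at y, □ψ holds; since □(□ψ→ψ) at x, □ψ→ψ at y, so ψ at y, i.e. Ryy.

□(□ψ → ψ)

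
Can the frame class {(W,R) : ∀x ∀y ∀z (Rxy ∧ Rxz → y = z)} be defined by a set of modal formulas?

Yes — defined by ◇p → □p

This is a Sahlqvist condition; the CD axiom ◇p → □p defines it.
Suppose ◇p→□p is valid. Take Rxy, Rxz and set V(p)={y}. Then ◇p at x, so □p at x, so p at z, i.e. z=y.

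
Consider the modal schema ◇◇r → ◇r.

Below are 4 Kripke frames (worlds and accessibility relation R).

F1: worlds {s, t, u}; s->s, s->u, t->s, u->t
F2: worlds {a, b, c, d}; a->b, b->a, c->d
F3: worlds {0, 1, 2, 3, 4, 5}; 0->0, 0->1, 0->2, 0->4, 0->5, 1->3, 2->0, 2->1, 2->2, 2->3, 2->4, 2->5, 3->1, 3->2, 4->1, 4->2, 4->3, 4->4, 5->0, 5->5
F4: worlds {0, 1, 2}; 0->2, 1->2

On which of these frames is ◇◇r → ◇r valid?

Frame correspondent (Sahlqvist): ∀x ∀y ∀z (Rxy ∧ Ryz → Rxz) — i.e. transitivity.
F1: fails — Rsu and Rut but not Rst.
F2: fails — Rab and Rba but not Raa.
F3: fails — R01 and R13 but not R03.
F4: condition met.

F4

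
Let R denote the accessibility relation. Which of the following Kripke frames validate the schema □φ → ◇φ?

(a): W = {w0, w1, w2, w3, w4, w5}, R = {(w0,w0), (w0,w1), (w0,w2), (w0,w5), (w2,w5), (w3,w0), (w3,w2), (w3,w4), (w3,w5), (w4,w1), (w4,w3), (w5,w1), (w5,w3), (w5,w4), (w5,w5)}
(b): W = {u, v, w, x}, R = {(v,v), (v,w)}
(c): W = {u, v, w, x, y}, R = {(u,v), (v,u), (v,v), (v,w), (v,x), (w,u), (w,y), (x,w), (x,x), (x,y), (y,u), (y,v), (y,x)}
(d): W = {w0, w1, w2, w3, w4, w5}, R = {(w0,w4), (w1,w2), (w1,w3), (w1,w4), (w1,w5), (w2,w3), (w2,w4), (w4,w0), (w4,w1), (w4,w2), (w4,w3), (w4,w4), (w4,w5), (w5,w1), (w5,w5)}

The schema corresponds to seriality: ∀x ∃y Rxy.
(a): fails — world w1 has no successor.
(b): fails — world u has no successor.
(c): satisfies the condition.
(d): fails — world w3 has no successor.
Valid on: (c).

(c)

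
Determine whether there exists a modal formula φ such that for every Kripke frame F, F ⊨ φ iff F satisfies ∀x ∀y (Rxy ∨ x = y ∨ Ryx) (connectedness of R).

If a class were modally definable it would be closed under disjoint unions (Goldblatt–Thomason).
Take 3 disjoint single-world reflexive frames: each is trivially connected, but their disjoint union has 3 worlds with no edge between distinct components, so it is not connected.
So no modal formula (or set of formulas) defines exactly the connected frames.

No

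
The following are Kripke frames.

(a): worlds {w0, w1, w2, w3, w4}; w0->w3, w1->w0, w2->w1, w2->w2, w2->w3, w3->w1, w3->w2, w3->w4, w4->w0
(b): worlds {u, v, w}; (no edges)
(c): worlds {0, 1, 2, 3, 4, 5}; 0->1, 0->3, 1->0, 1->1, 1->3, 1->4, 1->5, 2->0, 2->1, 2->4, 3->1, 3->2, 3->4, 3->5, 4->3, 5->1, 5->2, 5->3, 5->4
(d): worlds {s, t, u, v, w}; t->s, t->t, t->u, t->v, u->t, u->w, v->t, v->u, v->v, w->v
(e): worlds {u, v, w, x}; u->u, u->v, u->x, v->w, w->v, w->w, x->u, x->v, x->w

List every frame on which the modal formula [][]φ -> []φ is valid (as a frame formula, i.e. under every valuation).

(b), (e)

This is the axiom for density; its first-order frame correspondent is forall x forall y (Rxy -> exists z (Rxz & Rzy)).
(a): fails — Rw1w0 but no z with Rw1z and Rzw0.
(b): condition met.
(c): fails — R43 but no z with R4z and Rz3.
(d): fails — Ruw but no z with Ruz and Rzw.
(e): condition met.
Valid on: (b), (e).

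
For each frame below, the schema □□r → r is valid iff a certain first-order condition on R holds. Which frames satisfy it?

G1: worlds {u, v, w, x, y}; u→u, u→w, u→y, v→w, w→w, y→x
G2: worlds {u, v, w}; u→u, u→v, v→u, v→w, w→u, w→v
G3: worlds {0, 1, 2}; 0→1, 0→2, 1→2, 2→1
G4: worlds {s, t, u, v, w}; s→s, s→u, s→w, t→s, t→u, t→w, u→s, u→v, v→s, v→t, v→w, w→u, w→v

This is the axiom for a generalized confluence (Geach) condition; its first-order frame correspondent is ∀x ∃w (xR²w ∧ x = w).
G1: fails — at v but no t with vR²t and v=t.
G2: holds.
G3: fails — at 0 but no w with 0R²w and 0=w.
G4: fails — at t but no w* with tR²w* and t=w*.

G2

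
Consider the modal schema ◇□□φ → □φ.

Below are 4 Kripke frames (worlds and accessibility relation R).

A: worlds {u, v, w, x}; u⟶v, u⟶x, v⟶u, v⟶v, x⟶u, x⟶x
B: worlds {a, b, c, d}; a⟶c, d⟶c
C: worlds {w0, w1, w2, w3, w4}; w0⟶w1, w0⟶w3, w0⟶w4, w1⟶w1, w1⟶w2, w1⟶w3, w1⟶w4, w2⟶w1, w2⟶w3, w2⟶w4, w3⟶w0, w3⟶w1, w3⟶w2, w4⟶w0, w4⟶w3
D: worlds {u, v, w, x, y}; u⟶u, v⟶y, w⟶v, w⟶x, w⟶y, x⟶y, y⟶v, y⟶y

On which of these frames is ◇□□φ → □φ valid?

Frame correspondent (Sahlqvist): ∀x ∀y ∀z ((xRy ∧ xRz) → ∃w (yR²w ∧ z = w)) — i.e. a generalized confluence (Geach) condition.
A: satisfies the condition.
B: fails — aRc, aRc but no w with cR²w and c=w.
C: fails — w4Rw3, w4Rw0 but no w with w3R²w and w0=w.
D: fails — wRv, wRx but no t with vR²t and x=t.

A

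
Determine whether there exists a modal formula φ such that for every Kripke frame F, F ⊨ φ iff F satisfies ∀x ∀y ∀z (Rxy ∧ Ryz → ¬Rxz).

Not definable by any modal formula

If a class were modally definable it would be closed under surjective bounded morphisms (Goldblatt–Thomason).
The 3-cycle (worlds s,t,u with s→t→u→s) is intransitive. Mapping every world to a single reflexive point • is a surjective bounded morphism; the reflexive point is not intransitive (R••∧R•• but R••).
Hence intransitivity is not modally definable.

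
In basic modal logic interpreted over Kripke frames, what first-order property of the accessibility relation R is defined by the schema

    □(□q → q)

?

Suppose □(□q→q) is valid. Take Rxy and set V(q)={w : Ryw}. Then at y, □q holds; since □(□q→q) at x, □q→q at y, so q at y, i.e. Ryy.
The converse is a direct semantic check.
So the correspondent is shift-reflexivity.

shift-reflexivity: ∀x ∀y (Rxy → Ryy)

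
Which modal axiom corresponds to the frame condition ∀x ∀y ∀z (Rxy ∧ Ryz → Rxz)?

A defining formula is □p → □□p (the 4 axiom).

□p → □□p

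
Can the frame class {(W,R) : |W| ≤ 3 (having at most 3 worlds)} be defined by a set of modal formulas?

No — not modally definable

If a class were modally definable it would be closed under disjoint unions (Goldblatt–Thomason).
Any modal formula valid on each of 4 disjoint one-world frames is valid on their disjoint union (validity is preserved under disjoint unions). Each one-world frame has |W|=1≤3, but the union has |W|=4.
Hence having at most 3 worlds is not modally definable.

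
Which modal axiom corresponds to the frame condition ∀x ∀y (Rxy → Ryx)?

A defining formula is r → □◇r (the B axiom).
Suppose r→□◇r is valid. Take Rxy and set V(r)={x}. Then r at x, so □◇r at x, so ◇r at y, so some z with Ryz has r; z=x, i.e. Ryx.

r → □◇r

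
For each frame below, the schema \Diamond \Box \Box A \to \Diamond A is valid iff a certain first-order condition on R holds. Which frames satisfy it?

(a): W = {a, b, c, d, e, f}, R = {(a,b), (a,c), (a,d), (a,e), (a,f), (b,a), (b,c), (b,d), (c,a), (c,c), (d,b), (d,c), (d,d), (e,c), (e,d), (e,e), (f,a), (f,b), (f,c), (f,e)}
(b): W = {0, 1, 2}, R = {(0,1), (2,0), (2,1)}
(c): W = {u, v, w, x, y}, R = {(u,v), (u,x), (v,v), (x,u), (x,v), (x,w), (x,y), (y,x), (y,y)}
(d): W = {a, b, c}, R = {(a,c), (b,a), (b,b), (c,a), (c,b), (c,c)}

This is the axiom for a generalized confluence (Geach) condition; its first-order frame correspondent is \forall x \forall y (xRy \to \exists w (y R^2 w \wedge xRw)).
(a): condition met.
(b): fails — 0R1 but no w with 1R²w and 0Rw.
(c): fails — xRw but no t with wR²t and xRt.
(d): condition met.
Valid on: (a), (d).

(a), (d)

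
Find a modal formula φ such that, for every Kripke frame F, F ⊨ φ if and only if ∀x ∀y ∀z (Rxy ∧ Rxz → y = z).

A defining formula is ◇s → □s (the CD axiom).

◇s → □s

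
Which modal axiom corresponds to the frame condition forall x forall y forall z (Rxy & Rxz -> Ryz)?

◇s → □◇s

This is the Euclidean property; the standard corresponding axiom is 5: ◇s → □◇s.
Suppose ◇s→□◇s is valid. Take Rxy, Rxz and set V(s)={y}. Then ◇s at x, so □◇s at x, so ◇s at z, so some w with Rzw has s; w=y, i.e. Rzy. By symmetry of the argument, Ryz.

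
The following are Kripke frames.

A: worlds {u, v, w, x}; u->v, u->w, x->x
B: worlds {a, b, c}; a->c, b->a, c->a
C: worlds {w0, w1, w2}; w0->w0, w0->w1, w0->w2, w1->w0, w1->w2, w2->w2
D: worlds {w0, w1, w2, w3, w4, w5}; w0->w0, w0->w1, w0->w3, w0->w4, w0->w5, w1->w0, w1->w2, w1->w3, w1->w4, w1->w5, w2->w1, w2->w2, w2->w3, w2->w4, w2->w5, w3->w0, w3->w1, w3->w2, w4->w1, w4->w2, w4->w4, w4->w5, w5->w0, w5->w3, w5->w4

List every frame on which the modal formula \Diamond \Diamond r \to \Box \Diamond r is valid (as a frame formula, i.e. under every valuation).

A, B

Frame correspondent (Sahlqvist): \forall x \forall y \forall z ((x R^2 y \wedge xRz) \to \exists w (y = w \wedge zRw)) — i.e. a generalized confluence (Geach) condition.
A: ✓.
B: ✓.
C: fails — w0R²w0, w0Rw2 but no w with w0=w and w2Rw.
D: fails — w0R²w0, w0Rw4 but no w with w0=w and w4Rw.
Valid on: A, B.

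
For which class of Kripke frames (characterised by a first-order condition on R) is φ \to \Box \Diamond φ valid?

Suppose φ→□◇φ is valid. Take Rxy and set V(φ)={x}. Then φ at x, so □◇φ at x, so ◇φ at y, so some z with Ryz has φ; z=x, i.e. Ryx.

symmetry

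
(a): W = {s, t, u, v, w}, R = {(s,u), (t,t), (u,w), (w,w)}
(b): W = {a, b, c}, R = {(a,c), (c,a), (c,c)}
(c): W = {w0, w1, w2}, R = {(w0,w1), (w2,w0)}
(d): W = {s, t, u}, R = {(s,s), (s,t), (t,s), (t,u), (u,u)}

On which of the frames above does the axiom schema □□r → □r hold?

(b), (d)

This is the axiom for density; its first-order frame correspondent is ∀x ∀y (Rxy → ∃z (Rxz ∧ Rzy)).
(a): fails — Rsu but no z with Rsz and Rzu.
(b): satisfies the condition.
(c): fails — Rw0w1 but no z with Rw0z and Rzw1.
(d): satisfies the condition.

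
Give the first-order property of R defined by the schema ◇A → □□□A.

This is a Sahlqvist (Geach-type) schema ◇^1□^0A → □^3◇^0A.
First-order correspondent: ∀x ∀y ∀z ((xRy ∧ xR³z) → ∃w (y = w ∧ z = w)).

∀x ∀y ∀z ((xRy ∧ xR³z) → ∃w (y = w ∧ z = w))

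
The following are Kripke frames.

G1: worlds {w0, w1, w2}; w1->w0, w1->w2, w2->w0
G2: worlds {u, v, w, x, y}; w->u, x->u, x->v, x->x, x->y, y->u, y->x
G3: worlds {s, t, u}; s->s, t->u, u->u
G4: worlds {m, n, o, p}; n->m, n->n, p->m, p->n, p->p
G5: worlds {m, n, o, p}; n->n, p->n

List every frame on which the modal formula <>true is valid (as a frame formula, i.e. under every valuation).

G3

The schema corresponds to seriality: forall x exists y Rxy.
G1: fails — world w0 has no successor.
G2: fails — world u has no successor.
G3: satisfies the condition.
G4: fails — world m has no successor.
G5: fails — world m has no successor.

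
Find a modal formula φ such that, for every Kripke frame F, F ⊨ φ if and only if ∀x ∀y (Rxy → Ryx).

r → □◇r

This is symmetry; the standard corresponding axiom is B: r → □◇r.
Suppose r→□◇r is valid. Take Rxy and set V(r)={x}. Then r at x, so □◇r at x, so ◇r at y, so some z with Ryz has r; z=x, i.e. Ryx.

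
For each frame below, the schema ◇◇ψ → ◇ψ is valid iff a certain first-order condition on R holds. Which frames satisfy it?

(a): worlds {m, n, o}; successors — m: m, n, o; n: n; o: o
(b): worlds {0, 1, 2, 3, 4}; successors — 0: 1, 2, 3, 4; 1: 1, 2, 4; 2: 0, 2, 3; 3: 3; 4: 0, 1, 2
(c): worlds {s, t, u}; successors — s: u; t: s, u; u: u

This is the axiom for transitivity; its first-order frame correspondent is ∀x ∀y ∀z (Rxy ∧ Ryz → Rxz).
(a): condition met.
(b): fails — R02 and R20 but not R00.
(c): condition met.
Valid on: (a), (c).

(a), (c)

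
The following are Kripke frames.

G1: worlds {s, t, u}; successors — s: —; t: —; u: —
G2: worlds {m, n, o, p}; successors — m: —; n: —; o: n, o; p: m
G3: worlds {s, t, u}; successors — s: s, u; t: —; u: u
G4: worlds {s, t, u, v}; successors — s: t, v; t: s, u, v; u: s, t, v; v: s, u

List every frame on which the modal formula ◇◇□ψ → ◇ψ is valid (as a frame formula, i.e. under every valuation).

G1, G3

Frame correspondent (Sahlqvist): ∀x ∀y (xR²y → ∃w (yRw ∧ xRw)) — i.e. a generalized confluence (Geach) condition.
G1: satisfies the condition.
G2: fails — oR²n but no w with nRw and oRw.
G3: satisfies the condition.
G4: fails — sR²v but no w with vRw and sRw.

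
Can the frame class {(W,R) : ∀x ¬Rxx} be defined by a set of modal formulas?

No — not modally definable

If a class were modally definable it would be closed under surjective bounded morphisms (Goldblatt–Thomason).
The 2-cycle (worlds w0,w1 with w0→w1→w0) is irreflexive, and the map sending every world to a single reflexive point • is a surjective bounded morphism (forth: every edge maps to (•,•); back: every world has a successor). So any modal formula valid on the 2-cycle is also valid on the reflexive point, which is not irreflexive.
Hence irreflexivity is not modally definable.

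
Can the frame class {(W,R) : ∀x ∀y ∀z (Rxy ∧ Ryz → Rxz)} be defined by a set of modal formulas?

Yes — defined by □p → □□p

Yes: it is transitivity, defined by the 4 schema □p → □□p.
Suppose □p→□□p is valid. Take Rxy, Ryz and set V(p)={w : Rxw}. Then □p at x, so □□p at x, so □p at y, so p at z, i.e. Rxz.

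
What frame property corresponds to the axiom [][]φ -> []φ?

This is the C4 axiom.
Its frame correspondent is density — forall x forall y (Rxy -> exists z (Rxz & Rzy)).

density: forall x forall y (Rxy -> exists z (Rxz & Rzy))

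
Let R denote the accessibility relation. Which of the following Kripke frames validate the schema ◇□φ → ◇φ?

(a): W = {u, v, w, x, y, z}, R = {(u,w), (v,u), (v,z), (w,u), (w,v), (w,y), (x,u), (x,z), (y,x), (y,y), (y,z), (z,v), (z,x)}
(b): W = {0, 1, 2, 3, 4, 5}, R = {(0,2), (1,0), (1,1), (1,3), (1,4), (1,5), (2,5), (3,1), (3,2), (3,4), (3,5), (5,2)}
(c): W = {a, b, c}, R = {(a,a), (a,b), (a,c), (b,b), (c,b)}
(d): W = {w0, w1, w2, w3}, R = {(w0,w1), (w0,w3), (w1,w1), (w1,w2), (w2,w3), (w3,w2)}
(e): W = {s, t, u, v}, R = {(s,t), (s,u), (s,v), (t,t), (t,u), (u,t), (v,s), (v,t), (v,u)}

(c), (e)

This is the axiom for a generalized confluence (Geach) condition; its first-order frame correspondent is ∀x ∀y (xRy → ∃w (yRw ∧ xRw)).
(a): fails — uRw but no t with wRt and uRt.
(b): fails — 0R2 but no w with 2Rw and 0Rw.
(c): condition met.
(d): fails — w0Rw3 but no w with w3Rw and w0Rw.
(e): condition met.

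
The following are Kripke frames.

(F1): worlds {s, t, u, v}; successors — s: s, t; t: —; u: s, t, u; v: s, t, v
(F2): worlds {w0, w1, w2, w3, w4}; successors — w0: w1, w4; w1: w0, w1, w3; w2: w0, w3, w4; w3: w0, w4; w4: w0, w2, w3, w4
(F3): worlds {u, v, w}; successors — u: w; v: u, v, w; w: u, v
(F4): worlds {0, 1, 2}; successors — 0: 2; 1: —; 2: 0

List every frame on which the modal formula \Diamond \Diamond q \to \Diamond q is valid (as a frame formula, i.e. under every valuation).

(F1)

The schema corresponds to transitivity: \forall x \forall y \forall z (Rxy \wedge Ryz \to Rxz).
(F1): satisfies the condition.
(F2): fails — Rw1w0 and Rw0w4 but not Rw1w4.
(F3): fails — Ruw and Rwu but not Ruu.
(F4): fails — R20 and R02 but not R22.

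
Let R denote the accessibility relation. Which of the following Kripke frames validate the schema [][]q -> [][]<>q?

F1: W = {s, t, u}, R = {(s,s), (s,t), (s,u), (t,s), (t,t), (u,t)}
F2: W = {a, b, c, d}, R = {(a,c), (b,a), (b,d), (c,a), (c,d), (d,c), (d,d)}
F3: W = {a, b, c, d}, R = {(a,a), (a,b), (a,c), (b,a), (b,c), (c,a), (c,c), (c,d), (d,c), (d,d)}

F1, F3

This is the axiom for a generalized confluence (Geach) condition; its first-order frame correspondent is forall x forall z (x R^2 z -> exists w (x R^2 w & zRw)).
F1: condition met.
F2: fails — aR²a but no w with aR²w and aRw.
F3: condition met.
Valid on: F1, F3.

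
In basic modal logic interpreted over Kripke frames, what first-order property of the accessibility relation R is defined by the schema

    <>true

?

◇⊤ holds at w iff w has a successor, so frame-validity of ◇⊤ is exactly seriality. Equivalently via □p → ◇p:
Suppose □p→◇p is valid. At any x set V(p)=W. Then □p at x, so ◇p at x, so x has a successor.

seriality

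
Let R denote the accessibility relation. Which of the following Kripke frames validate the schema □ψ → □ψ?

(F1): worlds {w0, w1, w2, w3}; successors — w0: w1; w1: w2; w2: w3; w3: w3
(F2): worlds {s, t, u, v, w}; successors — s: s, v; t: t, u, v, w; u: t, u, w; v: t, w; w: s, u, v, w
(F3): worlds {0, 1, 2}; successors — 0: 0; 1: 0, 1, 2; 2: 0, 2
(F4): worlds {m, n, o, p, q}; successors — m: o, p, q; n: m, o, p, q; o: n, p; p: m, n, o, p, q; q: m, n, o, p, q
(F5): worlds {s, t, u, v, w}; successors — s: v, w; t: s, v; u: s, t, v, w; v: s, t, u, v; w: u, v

(F1), (F2), (F3), (F4), (F5)

This is the axiom for a generalized confluence (Geach) condition; its first-order frame correspondent is ∀x ∀z (xRz → ∃w (xRw ∧ z = w)).
(F1): ✓.
(F2): ✓.
(F3): ✓.
(F4): ✓.
(F5): ✓.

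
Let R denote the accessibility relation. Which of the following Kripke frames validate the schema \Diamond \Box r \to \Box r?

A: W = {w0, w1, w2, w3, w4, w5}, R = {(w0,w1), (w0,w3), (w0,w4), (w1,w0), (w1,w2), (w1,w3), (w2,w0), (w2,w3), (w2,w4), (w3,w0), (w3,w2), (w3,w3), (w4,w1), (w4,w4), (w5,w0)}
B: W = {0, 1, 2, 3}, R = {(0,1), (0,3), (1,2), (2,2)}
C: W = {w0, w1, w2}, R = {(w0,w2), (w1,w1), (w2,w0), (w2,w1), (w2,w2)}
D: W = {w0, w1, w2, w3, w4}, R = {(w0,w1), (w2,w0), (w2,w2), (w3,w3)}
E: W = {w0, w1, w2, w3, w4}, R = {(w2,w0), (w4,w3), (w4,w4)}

none

Frame correspondent (Sahlqvist): \forall x \forall y \forall z (Rxy \wedge Rxz \to Ryz) — i.e. the Euclidean property.
A: fails — Rw0w4 and Rw0w3 but not Rw4w3.
B: fails — R01 and R01 but not R11.
C: fails — Rw2w1 and Rw2w2 but not Rw1w2.
D: fails — Rw0w1 and Rw0w1 but not Rw1w1.
E: fails — Rw2w0 and Rw2w0 but not Rw0w0.
Valid on no frame.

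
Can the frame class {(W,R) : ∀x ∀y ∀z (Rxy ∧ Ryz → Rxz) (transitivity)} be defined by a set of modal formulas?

Definable; □r → □□r defines it

The condition is transitivity. A defining modal formula is □r → □□r.
Suppose □r→□□r is valid. Take Rxy, Ryz and set V(r)={w : Rxw}. Then □r at x, so □□r at x, so □r at y, so r at z, i.e. Rxz.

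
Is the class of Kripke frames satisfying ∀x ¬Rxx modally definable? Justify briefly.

Not definable by any modal formula

Modal frame validity is preserved under surjective bounded morphisms.
The 5-cycle (worlds s,t,u,v,w with s→t→u→v→w→s) is irreflexive, and the map sending every world to a single reflexive point • is a surjective bounded morphism (forth: every edge maps to (•,•); back: every world has a successor). So any modal formula valid on the 5-cycle is also valid on the reflexive point, which is not irreflexive.
So no modal formula (or set of formulas) defines exactly the irreflexive frames.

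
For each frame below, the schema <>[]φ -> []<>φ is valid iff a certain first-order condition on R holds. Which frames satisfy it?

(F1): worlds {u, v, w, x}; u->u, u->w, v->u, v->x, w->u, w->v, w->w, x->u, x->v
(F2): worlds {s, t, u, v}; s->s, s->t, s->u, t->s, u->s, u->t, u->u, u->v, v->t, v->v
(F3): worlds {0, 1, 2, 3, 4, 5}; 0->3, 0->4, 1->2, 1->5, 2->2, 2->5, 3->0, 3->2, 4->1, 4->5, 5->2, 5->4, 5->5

(F1)

The schema corresponds to convergence: forall x forall y forall z (Rxy & Rxz -> exists w (Ryw & Rzw)).
(F1): ✓.
(F2): fails — Ruv and Rut but v and t have no common successor.
(F3): fails — R04 and R03 but 4 and 3 have no common successor.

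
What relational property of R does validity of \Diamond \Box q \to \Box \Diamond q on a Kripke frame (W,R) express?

Convergence

This schema is the .2 axiom.
It corresponds to convergence: \forall x \forall y \forall z (Rxy \wedge Rxz \to \exists w (Ryw \wedge Rzw)).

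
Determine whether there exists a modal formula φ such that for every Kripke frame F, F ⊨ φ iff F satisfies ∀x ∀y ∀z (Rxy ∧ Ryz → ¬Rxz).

No — not modally definable

Any modally definable frame class is closed under surjective bounded morphisms.
The 7-cycle (worlds w0,w1,w2,w3,w4,w5,w6 with w0→w1→w2→w3→w4→w5→w6→w0) is intransitive. Mapping every world to a single reflexive point • is a surjective bounded morphism; the reflexive point is not intransitive (R••∧R•• but R••).
So the class is not modally definable.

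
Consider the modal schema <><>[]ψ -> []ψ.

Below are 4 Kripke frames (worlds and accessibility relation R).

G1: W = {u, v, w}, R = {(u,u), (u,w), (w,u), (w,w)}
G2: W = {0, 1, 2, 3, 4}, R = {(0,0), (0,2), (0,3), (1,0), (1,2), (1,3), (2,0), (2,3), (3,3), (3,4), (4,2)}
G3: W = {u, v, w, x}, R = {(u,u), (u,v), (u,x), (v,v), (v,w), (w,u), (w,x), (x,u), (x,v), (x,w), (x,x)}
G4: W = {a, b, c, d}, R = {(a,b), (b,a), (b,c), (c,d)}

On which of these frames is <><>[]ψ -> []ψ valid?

G1

This is the axiom for a generalized confluence (Geach) condition; its first-order frame correspondent is forall x forall y forall z ((x R^2 y & xRz) -> exists w (yRw & z = w)).
G1: condition met.
G2: fails — 0R²2, 0R2 but no w with 2Rw and 2=w.
G3: fails — uR²v, uRu but no t with vRt and u=t.
G4: fails — aR²c, aRb but no w with cRw and b=w.
Valid on: G1.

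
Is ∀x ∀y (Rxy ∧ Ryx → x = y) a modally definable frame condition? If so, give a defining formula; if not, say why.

No

Any modally definable frame class is closed under surjective bounded morphisms.
The 4-cycle (worlds a,b,c,d with a→b→c→d→a) is antisymmetric. Sending even-indexed worlds to a and odd-indexed worlds to b is a surjective bounded morphism onto the two-world frame with a↔b, which is not antisymmetric.
So no modal formula (or set of formulas) defines exactly the antisymmetric frames.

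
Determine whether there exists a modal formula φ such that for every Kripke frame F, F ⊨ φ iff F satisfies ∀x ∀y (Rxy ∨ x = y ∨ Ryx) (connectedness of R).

If a class were modally definable it would be closed under disjoint unions (Goldblatt–Thomason).
Take 2 disjoint single-world reflexive frames: each is trivially connected, but their disjoint union has 2 worlds with no edge between distinct components, so it is not connected.
Hence connectedness of R is not modally definable.

Not definable by any modal formula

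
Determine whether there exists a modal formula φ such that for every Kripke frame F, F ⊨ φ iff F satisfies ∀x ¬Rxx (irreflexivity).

No — not modally definable

If a class were modally definable it would be closed under surjective bounded morphisms (Goldblatt–Thomason).
The 5-cycle (worlds a,b,c,d,e with a→b→c→d→e→a) is irreflexive, and the map sending every world to a single reflexive point • is a surjective bounded morphism (forth: every edge maps to (•,•); back: every world has a successor). So any modal formula valid on the 5-cycle is also valid on the reflexive point, which is not irreflexive.
So the class is not modally definable.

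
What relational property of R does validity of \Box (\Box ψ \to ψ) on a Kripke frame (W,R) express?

Suppose □(□ψ→ψ) is valid. Take Rxy and set V(ψ)={w : Ryw}. Then at y, □ψ holds; since □(□ψ→ψ) at x, □ψ→ψ at y, so ψ at y, i.e. Ryy.
The converse is a direct semantic check.
Frame condition: \forall x \forall y (Rxy \to Ryy).

shift-reflexivity: \forall x \forall y (Rxy \to Ryy)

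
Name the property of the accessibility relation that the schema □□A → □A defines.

density: ∀x ∀y (Rxy → ∃z (Rxz ∧ Rzy))

Suppose □□A→□A is valid. Take Rxy and set V(A)={w : xR²w}. Then □□A at x, so □A at x, so A at y, i.e. ∃z(Rxz∧Rzy).
Conversely, any frame satisfying ∀x ∀y (Rxy → ∃z (Rxz ∧ Rzy)) validates the schema.
So the correspondent is density.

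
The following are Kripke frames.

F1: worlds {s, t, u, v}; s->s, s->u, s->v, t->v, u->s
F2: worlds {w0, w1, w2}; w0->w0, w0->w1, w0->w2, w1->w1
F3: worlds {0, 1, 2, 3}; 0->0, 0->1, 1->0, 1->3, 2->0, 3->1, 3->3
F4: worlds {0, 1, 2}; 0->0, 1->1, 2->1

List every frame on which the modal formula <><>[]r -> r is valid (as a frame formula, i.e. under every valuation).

none

This is the axiom for a generalized confluence (Geach) condition; its first-order frame correspondent is forall x forall y (x R^2 y -> exists w (yRw & x = w)).
F1: fails — sR²v but no w with vRw and s=w.
F2: fails — w0R²w1 but no w with w1Rw and w0=w.
F3: fails — 0R²3 but no w with 3Rw and 0=w.
F4: fails — 2R²1 but no w with 1Rw and 2=w.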